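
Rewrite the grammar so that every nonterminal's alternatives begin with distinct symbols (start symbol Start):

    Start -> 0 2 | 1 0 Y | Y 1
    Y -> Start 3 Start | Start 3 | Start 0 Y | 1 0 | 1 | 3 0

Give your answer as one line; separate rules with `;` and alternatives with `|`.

Y has alternatives sharing prefix 'Start': factor to Y → Start Y1 with Y1 → 3 Start | 3 | 0 Y.
Y has alternatives sharing prefix '1': factor to Y → 1 Y2 with Y2 → 0 | ε.
Y1 has alternatives sharing prefix '3': factor to Y1 → 3 Y11 with Y11 → Start | ε.

Start -> 0 2 | 1 0 Y | Y 1; Y -> 3 0 | Start Y1 | 1 Y2; Y1 -> 0 Y | 3 Y11; Y2 -> 0 | eps; Y11 -> Start | eps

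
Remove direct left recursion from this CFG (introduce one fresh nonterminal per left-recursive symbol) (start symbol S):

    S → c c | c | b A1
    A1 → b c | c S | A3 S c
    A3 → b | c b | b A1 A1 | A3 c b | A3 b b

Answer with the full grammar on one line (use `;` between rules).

S → c c | c | b A1; A1 → b c | c S | A3 S c; A3 → b A3' | c b A3' | b A1 A1 A3'; A3' → c b A3' | b b A3' | ε

Left recursion appears on A3.
For A3: α = {c b, b b}, β = {b, c b, b A1 A1}. Rewrite as A3 → β A3' and A3' → α A3' | ε.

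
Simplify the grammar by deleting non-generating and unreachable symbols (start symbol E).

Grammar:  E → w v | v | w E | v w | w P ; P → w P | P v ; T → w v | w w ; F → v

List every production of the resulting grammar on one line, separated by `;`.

E → w v | v | w E | v w

Generating nonterminals: {E, F, T}.
Reachable from E after that: {E}.
Removed useless symbols: {F, P, T} and every production mentioning them.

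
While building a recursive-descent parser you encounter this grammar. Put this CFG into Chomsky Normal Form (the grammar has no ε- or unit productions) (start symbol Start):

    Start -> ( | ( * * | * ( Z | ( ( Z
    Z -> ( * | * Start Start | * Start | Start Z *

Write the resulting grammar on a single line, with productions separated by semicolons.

Introduce a nonterminal for each terminal appearing in a rule of length ≥ 2: X1 → (, X2 → *.
Binarize each right-hand side of length ≥ 3 by chaining fresh nonterminals (Y1, Y2, …): affected rules were Start → X1 X2 X2; Start → X2 X1 Z; Start → X1 X1 Z; Z → X2 Start Start.

Start -> ( | X1 Y1 | X2 Y2 | X1 Y3; Z -> X1 X2 | X2 Y4 | X2 Start | Start Y5; X1 -> (; X2 -> *; Y1 -> X2 X2; Y2 -> X1 Z; Y3 -> X1 Z; Y4 -> Start Start; Y5 -> Z X2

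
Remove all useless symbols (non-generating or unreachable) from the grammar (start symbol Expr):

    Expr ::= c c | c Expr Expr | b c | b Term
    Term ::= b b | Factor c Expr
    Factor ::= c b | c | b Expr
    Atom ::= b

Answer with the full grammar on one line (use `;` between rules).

Expr ::= c c | c Expr Expr | b c | b Term; Term ::= b b | Factor c Expr; Factor ::= c b | c | b Expr

Generating nonterminals: {Atom, Expr, Factor, Term}.
Reachable from Expr after that: {Expr, Factor, Term}.
Removed useless symbols: {Atom} and every production mentioning them.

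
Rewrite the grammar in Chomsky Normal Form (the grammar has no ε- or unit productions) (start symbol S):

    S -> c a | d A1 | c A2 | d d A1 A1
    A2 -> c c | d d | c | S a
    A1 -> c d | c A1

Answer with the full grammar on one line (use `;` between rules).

S -> X1 X2 | X3 A1 | X1 A2 | X3 Y1; A2 -> X1 X1 | X3 X3 | c | S X2; A1 -> X1 X3 | X1 A1; X1 -> c; X2 -> a; X3 -> d; Y1 -> X3 Y2; Y2 -> A1 A1

Introduce a nonterminal for each terminal appearing in a rule of length ≥ 2: X1 → c, X2 → a, X3 → d.
Binarize each right-hand side of length ≥ 3 by chaining fresh nonterminals (Y1, Y2, …): affected rules were S → X3 X3 A1 A1.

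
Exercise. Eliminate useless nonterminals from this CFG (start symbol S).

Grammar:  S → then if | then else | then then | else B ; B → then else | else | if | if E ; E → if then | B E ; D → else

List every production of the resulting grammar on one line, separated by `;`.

Generating nonterminals: {B, D, E, S}.
Reachable from S after that: {B, E, S}.
Removed useless symbols: {D} and every production mentioning them.

S → then if | then else | then then | else B; B → then else | else | if | if E; E → if then | B E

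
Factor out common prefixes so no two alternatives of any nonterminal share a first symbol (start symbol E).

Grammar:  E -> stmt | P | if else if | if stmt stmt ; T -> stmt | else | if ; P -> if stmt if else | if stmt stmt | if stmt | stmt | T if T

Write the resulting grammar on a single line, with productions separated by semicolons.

E -> stmt | P | if E'; T -> stmt | else | if; P -> stmt | T if T | if stmt P'; E' -> else if | stmt stmt; P' -> if else | stmt | ε

E has alternatives sharing prefix 'if': factor to E → if E' with E' → else if | stmt stmt.
P has alternatives sharing prefix 'if stmt': factor to P → if stmt P' with P' → if else | stmt | ε.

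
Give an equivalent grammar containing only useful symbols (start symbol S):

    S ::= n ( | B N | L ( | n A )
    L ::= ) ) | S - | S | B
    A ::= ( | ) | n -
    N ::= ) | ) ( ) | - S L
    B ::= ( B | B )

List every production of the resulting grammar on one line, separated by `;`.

Generating nonterminals: {A, L, N, S}.
Reachable from S after that: {A, L, S}.
Removed useless symbols: {B, N} and every production mentioning them.

S ::= n ( | L ( | n A ); L ::= ) ) | S - | S; A ::= ( | ) | n -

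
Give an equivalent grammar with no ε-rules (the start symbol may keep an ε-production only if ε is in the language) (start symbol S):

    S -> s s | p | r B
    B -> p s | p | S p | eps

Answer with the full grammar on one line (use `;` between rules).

The nullable symbols are {B}.
ε ∉ L(G), so no ε-production is kept.
Expand every rule over subsets of its nullable positions: S → r B gives r B | r.

S -> s s | p | r B | r; B -> p s | p | S p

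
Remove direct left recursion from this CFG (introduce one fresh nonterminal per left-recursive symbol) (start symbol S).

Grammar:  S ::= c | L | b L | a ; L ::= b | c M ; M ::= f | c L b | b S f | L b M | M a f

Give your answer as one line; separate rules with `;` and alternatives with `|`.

S ::= c | L | b L | a; L ::= b | c M; M ::= f M' | c L b M' | b S f M' | L b M M'; M' ::= a f M' | epsilon

Directly left-recursive nonterminal: M.
For M: α = {a f}, β = {f, c L b, b S f, L b M}. Rewrite as M → β M' and M' → α M' | ε.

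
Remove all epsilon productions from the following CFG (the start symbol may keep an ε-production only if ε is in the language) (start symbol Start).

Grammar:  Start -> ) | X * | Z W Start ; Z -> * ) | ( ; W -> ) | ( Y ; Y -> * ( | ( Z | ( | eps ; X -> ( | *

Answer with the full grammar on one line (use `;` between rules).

Nullable set = {Y}.
ε ∉ L(G), so no ε-production is kept.
Add the nullable-subset variants: W → ( Y gives ( Y | (.

Start -> ) | X * | Z W Start; Z -> * ) | (; W -> ) | ( Y | (; Y -> * ( | ( Z | (; X -> ( | *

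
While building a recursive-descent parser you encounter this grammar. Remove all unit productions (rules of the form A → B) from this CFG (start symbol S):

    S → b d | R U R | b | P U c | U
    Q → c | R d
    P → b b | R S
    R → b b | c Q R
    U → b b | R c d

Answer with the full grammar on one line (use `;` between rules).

Unit pairs: S ⇒* {U}.
For each unit pair (A, B), copy every non-unit production of B to A, then drop all unit productions.

S → b b | R c d | b d | R U R | b | P U c; Q → c | R d; P → b b | R S; R → b b | c Q R; U → b b | R c d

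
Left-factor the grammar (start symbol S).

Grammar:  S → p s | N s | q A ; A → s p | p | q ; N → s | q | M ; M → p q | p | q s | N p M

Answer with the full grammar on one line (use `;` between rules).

M has alternatives sharing prefix 'p': factor to M → p M' with M' → q | ε.

S → p s | N s | q A; A → s p | p | q; N → s | q | M; M → q s | N p M | p M'; M' → q | ε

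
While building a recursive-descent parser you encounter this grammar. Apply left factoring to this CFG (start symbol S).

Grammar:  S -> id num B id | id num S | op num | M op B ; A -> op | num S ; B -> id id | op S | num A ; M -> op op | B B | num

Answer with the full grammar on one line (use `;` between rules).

S has alternatives sharing prefix 'id num': factor to S → id num S' with S' → B id | S.

S -> op num | M op B | id num S'; A -> op | num S; B -> id id | op S | num A; M -> op op | B B | num; S' -> B id | S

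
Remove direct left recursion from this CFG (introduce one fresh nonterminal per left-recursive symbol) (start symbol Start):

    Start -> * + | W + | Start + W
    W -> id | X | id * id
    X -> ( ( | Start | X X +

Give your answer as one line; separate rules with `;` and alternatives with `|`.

Start -> * + Start1 | W + Start1; W -> id | X | id * id; X -> ( ( X1 | Start X1; Start1 -> + W Start1 | ε; X1 -> X + X1 | ε

Directly left-recursive nonterminals: Start, X.
For Start: α = {+ W}, β = {* +, W +}. Rewrite as Start → β Start1 and Start1 → α Start1 | ε.
For X: α = {X +}, β = {( (, Start}. Rewrite as X → β X1 and X1 → α X1 | ε.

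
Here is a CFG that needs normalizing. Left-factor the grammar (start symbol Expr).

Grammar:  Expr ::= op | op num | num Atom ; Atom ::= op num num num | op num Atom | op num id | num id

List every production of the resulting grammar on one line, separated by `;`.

Expr has alternatives sharing prefix 'op': factor to Expr → op Expr1 with Expr1 → ε | num.
Atom has alternatives sharing prefix 'op num': factor to Atom → op num Atom1 with Atom1 → num num | Atom | id.

Expr ::= num Atom | op Expr1; Atom ::= num id | op num Atom1; Expr1 ::= ε | num; Atom1 ::= num num | Atom | id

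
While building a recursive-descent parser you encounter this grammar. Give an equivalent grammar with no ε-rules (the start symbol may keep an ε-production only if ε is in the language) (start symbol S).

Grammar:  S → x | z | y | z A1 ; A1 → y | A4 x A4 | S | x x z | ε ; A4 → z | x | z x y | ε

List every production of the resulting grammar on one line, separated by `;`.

Nullable nonterminals: {A1, A4}.
ε ∉ L(G), so no ε-production is kept.
Expand every rule over subsets of its nullable positions: A1 → A4 x A4 gives A4 x A4 | A4 x | x A4 | x.

S → x | z | y | z A1; A1 → y | A4 x A4 | A4 x | x A4 | x | S | x x z; A4 → z | x | z x y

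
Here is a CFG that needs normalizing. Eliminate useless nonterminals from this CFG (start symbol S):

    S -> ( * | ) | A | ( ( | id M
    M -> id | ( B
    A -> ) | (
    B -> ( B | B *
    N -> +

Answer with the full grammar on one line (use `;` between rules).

S -> ( * | ) | A | ( ( | id M; M -> id; A -> ) | (

Generating nonterminals: {A, M, N, S}.
Reachable from S after that: {A, M, S}.
Removed useless symbols: {B, N} and every production mentioning them.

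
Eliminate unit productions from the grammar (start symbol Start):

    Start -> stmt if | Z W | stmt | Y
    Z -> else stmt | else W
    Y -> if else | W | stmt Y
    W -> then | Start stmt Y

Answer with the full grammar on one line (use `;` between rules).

Start -> stmt if | Z W | stmt | then | Start stmt Y | if else | stmt Y; Z -> else stmt | else W; Y -> then | Start stmt Y | if else | stmt Y; W -> then | Start stmt Y

Unit pairs: Start ⇒* {W, Y}; Y ⇒* {W}.
For each unit pair (A, B), copy every non-unit production of B to A, then drop all unit productions.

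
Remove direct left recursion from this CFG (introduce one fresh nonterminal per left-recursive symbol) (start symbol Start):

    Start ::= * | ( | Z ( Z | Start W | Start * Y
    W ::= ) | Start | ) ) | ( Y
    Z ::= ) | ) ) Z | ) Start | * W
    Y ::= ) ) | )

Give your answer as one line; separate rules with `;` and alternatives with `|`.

Start ::= * Start1 | ( Start1 | Z ( Z Start1; W ::= ) | Start | ) ) | ( Y; Z ::= ) | ) ) Z | ) Start | * W; Y ::= ) ) | ); Start1 ::= W Start1 | * Y Start1 | ε

Left recursion appears on Start.
For Start: α = {W, * Y}, β = {*, (, Z ( Z}. Rewrite as Start → β Start1 and Start1 → α Start1 | ε.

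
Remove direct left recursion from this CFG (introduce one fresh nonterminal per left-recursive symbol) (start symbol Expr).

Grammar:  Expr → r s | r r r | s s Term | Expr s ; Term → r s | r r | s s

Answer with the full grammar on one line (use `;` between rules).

Directly left-recursive nonterminal: Expr.
For Expr: α = {s}, β = {r s, r r r, s s Term}. Rewrite as Expr → β Expr1 and Expr1 → α Expr1 | ε.

Expr → r s Expr1 | r r r Expr1 | s s Term Expr1; Term → r s | r r | s s; Expr1 → s Expr1 | eps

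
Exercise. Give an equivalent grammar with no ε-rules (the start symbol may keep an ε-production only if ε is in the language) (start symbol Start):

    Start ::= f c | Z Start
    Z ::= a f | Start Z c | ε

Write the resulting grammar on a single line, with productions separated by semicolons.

Start ::= f c | Z Start; Z ::= a f | Start Z c | Start c

Nullable nonterminals: {Z}.
ε ∉ L(G), so no ε-production is kept.
For each production, add variants omitting each subset of nullable occurrences: Z → Start Z c gives Start Z c | Start c.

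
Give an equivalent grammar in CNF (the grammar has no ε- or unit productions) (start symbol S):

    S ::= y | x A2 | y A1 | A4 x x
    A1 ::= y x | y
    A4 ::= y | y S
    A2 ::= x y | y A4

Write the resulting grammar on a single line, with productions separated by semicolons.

Introduce a nonterminal for each terminal appearing in a rule of length ≥ 2: X1 → x, X2 → y.
Binarize each right-hand side of length ≥ 3 by chaining fresh nonterminals (Y1, Y2, …): affected rules were S → A4 X1 X1.

S ::= y | X1 A2 | X2 A1 | A4 Y1; A1 ::= X2 X1 | y; A4 ::= y | X2 S; A2 ::= X1 X2 | X2 A4; X1 ::= x; X2 ::= y; Y1 ::= X1 X1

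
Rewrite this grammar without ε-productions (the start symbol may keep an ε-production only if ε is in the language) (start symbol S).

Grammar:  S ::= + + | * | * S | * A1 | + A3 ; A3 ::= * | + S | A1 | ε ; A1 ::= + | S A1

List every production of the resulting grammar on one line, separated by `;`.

S ::= + + | * | * S | * A1 | + A3 | +; A3 ::= * | + S | A1; A1 ::= + | S A1

The nullable symbols are {A3}.
ε ∉ L(G), so no ε-production is kept.
Expand every rule over subsets of its nullable positions: S → + A3 gives + A3 | +.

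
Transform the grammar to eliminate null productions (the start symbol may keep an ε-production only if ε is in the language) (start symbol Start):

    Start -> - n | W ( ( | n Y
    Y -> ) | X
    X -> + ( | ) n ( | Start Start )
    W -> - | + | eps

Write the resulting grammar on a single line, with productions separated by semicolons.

Start -> - n | W ( ( | ( ( | n Y; Y -> ) | X; X -> + ( | ) n ( | Start Start ); W -> - | +

The nullable symbols are {W}.
ε ∉ L(G), so no ε-production is kept.
Add the nullable-subset variants: Start → W ( ( gives W ( ( | ( (.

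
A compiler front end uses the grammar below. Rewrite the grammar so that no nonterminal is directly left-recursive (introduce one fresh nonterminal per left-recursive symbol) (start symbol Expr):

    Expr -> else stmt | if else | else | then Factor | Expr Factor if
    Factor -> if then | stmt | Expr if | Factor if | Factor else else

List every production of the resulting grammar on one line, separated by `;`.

Expr -> else stmt Expr1 | if else Expr1 | else Expr1 | then Factor Expr1; Factor -> if then Factor1 | stmt Factor1 | Expr if Factor1; Expr1 -> Factor if Expr1 | ε; Factor1 -> if Factor1 | else else Factor1 | ε

Expr, Factor are directly left-recursive.
For Expr: α = {Factor if}, β = {else stmt, if else, else, then Factor}. Rewrite as Expr → β Expr1 and Expr1 → α Expr1 | ε.
For Factor: α = {if, else else}, β = {if then, stmt, Expr if}. Rewrite as Factor → β Factor1 and Factor1 → α Factor1 | ε.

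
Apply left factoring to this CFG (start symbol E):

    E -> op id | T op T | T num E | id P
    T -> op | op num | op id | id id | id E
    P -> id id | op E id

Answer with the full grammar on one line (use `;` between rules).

E -> op id | id P | T E'; T -> op T' | id T''; P -> id id | op E id; E' -> op T | num E; T' -> ε | num | id; T'' -> id | E

E has alternatives sharing prefix 'T': factor to E → T E' with E' → op T | num E.
T has alternatives sharing prefix 'op': factor to T → op T' with T' → ε | num | id.
T has alternatives sharing prefix 'id': factor to T → id T'' with T'' → id | E.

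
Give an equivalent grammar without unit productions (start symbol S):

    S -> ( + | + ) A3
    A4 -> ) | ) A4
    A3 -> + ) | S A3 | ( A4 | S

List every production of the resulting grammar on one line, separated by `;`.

S -> ( + | + ) A3; A4 -> ) | ) A4; A3 -> ( + | + ) A3 | + ) | S A3 | ( A4

Unit pairs: A3 ⇒* {S}.
For every A with A ⇒* B via unit rules, add B's non-unit alternatives to A; then delete every rule of the form X → Y.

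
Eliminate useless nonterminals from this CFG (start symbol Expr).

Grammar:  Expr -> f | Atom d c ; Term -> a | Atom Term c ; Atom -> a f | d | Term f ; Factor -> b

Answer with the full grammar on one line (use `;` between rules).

Generating nonterminals: {Atom, Expr, Factor, Term}.
Reachable from Expr after that: {Atom, Expr, Term}.
Removed useless symbols: {Factor} and every production mentioning them.

Expr -> f | Atom d c; Term -> a | Atom Term c; Atom -> a f | d | Term f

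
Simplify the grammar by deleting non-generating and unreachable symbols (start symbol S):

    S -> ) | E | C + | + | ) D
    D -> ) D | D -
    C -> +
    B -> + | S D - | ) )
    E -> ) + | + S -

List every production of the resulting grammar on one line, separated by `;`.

S -> ) | E | C + | +; C -> +; E -> ) + | + S -

Generating nonterminals: {B, C, E, S}.
Reachable from S after that: {C, E, S}.
Removed useless symbols: {B, D} and every production mentioning them.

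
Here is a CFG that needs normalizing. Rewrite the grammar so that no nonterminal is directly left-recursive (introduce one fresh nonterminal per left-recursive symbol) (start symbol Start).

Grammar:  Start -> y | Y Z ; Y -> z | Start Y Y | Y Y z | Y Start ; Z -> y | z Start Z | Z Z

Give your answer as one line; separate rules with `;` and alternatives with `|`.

Left recursion appears on Y, Z.
For Y: α = {Y z, Start}, β = {z, Start Y Y}. Rewrite as Y → β Y1 and Y1 → α Y1 | ε.
For Z: α = {Z}, β = {y, z Start Z}. Rewrite as Z → β Z1 and Z1 → α Z1 | ε.

Start -> y | Y Z; Y -> z Y1 | Start Y Y Y1; Z -> y Z1 | z Start Z Z1; Y1 -> Y z Y1 | Start Y1 | ε; Z1 -> Z Z1 | ε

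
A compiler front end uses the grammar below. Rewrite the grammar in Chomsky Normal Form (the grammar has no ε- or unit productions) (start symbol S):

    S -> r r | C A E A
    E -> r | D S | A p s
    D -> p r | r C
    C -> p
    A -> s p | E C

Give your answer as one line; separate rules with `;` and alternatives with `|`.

S -> X1 X1 | C Y1; E -> r | D S | A Y3; D -> X2 X1 | X1 C; C -> p; A -> X3 X2 | E C; X1 -> r; X2 -> p; X3 -> s; Y1 -> A Y2; Y2 -> E A; Y3 -> X2 X3

Introduce a nonterminal for each terminal appearing in a rule of length ≥ 2: X1 → r, X2 → p, X3 → s.
Binarize each right-hand side of length ≥ 3 by chaining fresh nonterminals (Y1, Y2, …): affected rules were S → C A E A; E → A X2 X3.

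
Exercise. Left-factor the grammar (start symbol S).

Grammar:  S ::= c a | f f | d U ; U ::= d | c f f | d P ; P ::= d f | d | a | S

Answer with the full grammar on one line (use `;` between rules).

S ::= c a | f f | d U; U ::= c f f | d U'; P ::= a | S | d P'; U' ::= ε | P; P' ::= f | ε

U has alternatives sharing prefix 'd': factor to U → d U' with U' → ε | P.
P has alternatives sharing prefix 'd': factor to P → d P' with P' → f | ε.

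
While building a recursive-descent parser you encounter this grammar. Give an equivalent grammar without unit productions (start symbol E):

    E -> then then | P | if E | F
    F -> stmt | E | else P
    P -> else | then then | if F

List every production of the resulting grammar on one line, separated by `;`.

Unit pairs: E ⇒* {F, P}; F ⇒* {E, P}.
For every A with A ⇒* B via unit rules, add B's non-unit alternatives to A; then delete every rule of the form X → Y.

E -> then then | if E | else | if F | stmt | else P; F -> then then | if E | stmt | else P | else | if F; P -> else | then then | if F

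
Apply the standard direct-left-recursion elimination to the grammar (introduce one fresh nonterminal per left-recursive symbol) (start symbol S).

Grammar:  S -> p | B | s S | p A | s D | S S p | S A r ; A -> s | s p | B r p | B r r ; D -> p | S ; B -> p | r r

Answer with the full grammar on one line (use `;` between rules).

S -> p S' | B S' | s S S' | p A S' | s D S'; A -> s | s p | B r p | B r r; D -> p | S; B -> p | r r; S' -> S p S' | A r S' | eps

Directly left-recursive nonterminal: S.
For S: α = {S p, A r}, β = {p, B, s S, p A, s D}. Rewrite as S → β S' and S' → α S' | ε.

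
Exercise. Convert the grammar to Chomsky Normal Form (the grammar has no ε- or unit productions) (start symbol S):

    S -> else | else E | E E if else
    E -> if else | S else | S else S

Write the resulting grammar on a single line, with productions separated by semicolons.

Introduce a nonterminal for each terminal appearing in a rule of length ≥ 2: X1 → else, X2 → if.
Binarize each right-hand side of length ≥ 3 by chaining fresh nonterminals (Y1, Y2, …): affected rules were S → E E X2 X1; E → S X1 S.

S -> else | X1 E | E Y1; E -> X2 X1 | S X1 | S Y3; X1 -> else; X2 -> if; Y1 -> E Y2; Y2 -> X2 X1; Y3 -> X1 S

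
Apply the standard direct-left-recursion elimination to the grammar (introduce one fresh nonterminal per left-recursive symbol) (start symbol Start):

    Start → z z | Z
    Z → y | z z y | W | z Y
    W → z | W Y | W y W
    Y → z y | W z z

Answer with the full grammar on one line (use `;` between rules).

Start → z z | Z; Z → y | z z y | W | z Y; W → z W1; Y → z y | W z z; W1 → Y W1 | y W W1 | ε

Directly left-recursive nonterminal: W.
For W: α = {Y, y W}, β = {z}. Rewrite as W → β W1 and W1 → α W1 | ε.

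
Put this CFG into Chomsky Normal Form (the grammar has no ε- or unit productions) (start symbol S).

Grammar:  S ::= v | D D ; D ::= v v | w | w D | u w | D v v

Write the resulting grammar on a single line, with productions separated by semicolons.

S ::= v | D D; D ::= X1 X1 | w | X2 D | X3 X2 | D Y1; X1 ::= v; X2 ::= w; X3 ::= u; Y1 ::= X1 X1

Introduce a nonterminal for each terminal appearing in a rule of length ≥ 2: X1 → v, X2 → w, X3 → u.
Binarize each right-hand side of length ≥ 3 by chaining fresh nonterminals (Y1, Y2, …): affected rules were D → D X1 X1.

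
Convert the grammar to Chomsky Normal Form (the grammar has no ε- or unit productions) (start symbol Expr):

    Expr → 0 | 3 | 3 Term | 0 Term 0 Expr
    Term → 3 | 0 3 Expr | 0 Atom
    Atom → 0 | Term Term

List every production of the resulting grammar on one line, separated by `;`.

Expr → 0 | 3 | X1 Term | X2 Y1; Term → 3 | X2 Y3 | X2 Atom; Atom → 0 | Term Term; X1 → 3; X2 → 0; Y1 → Term Y2; Y2 → X2 Expr; Y3 → X1 Expr

Introduce a nonterminal for each terminal appearing in a rule of length ≥ 2: X1 → 3, X2 → 0.
Binarize each right-hand side of length ≥ 3 by chaining fresh nonterminals (Y1, Y2, …): affected rules were Expr → X2 Term X2 Expr; Term → X2 X1 Expr.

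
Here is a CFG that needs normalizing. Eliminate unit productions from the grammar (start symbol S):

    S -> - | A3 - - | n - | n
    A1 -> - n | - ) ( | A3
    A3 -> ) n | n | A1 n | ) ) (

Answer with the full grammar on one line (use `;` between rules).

S -> - | A3 - - | n - | n; A1 -> - n | - ) ( | ) n | n | A1 n | ) ) (; A3 -> ) n | n | A1 n | ) ) (

Unit pairs: A1 ⇒* {A3}.
Replace each nonterminal's rules with the union of the non-unit rules of every nonterminal it unit-derives.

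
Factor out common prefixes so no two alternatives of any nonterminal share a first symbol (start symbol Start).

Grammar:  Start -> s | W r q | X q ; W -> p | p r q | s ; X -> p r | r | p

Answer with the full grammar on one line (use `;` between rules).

W has alternatives sharing prefix 'p': factor to W → p W1 with W1 → ε | r q.
X has alternatives sharing prefix 'p': factor to X → p X1 with X1 → r | ε.

Start -> s | W r q | X q; W -> s | p W1; X -> r | p X1; W1 -> eps | r q; X1 -> r | eps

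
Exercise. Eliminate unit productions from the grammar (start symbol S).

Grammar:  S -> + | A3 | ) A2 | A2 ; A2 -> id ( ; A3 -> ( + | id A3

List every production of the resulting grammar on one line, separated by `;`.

Unit pairs: S ⇒* {A2, A3}.
For each unit pair (A, B), copy every non-unit production of B to A, then drop all unit productions.

S -> id ( | + | ) A2 | ( + | id A3; A2 -> id (; A3 -> ( + | id A3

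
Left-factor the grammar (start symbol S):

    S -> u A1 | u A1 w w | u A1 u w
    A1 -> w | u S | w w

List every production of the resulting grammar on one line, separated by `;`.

S has alternatives sharing prefix 'u A1': factor to S → u A1 S' with S' → ε | w w | u w.
A1 has alternatives sharing prefix 'w': factor to A1 → w A1' with A1' → ε | w.

S -> u A1 S'; A1 -> u S | w A1'; S' -> ε | w w | u w; A1' -> ε | w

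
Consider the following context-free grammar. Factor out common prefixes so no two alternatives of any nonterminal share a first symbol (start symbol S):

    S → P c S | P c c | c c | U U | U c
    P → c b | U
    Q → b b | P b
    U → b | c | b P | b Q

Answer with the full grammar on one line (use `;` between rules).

S has alternatives sharing prefix 'P c': factor to S → P c S' with S' → S | c.
S has alternatives sharing prefix 'U': factor to S → U S'' with S'' → U | c.
U has alternatives sharing prefix 'b': factor to U → b U' with U' → ε | P | Q.

S → c c | P c S' | U S''; P → c b | U; Q → b b | P b; U → c | b U'; S' → S | c; S'' → U | c; U' → ε | P | Q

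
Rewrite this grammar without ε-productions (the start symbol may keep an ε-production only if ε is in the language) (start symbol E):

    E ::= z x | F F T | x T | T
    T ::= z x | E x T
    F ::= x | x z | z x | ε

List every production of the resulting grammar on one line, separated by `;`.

The nullable symbols are {F}.
ε ∉ L(G), so no ε-production is kept.
For each production, add variants omitting each subset of nullable occurrences: E → F F T gives F F T | F T | T.

E ::= z x | F F T | F T | T | x T; T ::= z x | E x T; F ::= x | x z | z x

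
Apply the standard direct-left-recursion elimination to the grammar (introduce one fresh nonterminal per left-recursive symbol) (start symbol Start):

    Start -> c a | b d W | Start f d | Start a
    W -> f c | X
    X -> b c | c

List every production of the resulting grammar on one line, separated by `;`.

Start is directly left-recursive.
For Start: α = {f d, a}, β = {c a, b d W}. Rewrite as Start → β Start1 and Start1 → α Start1 | ε.

Start -> c a Start1 | b d W Start1; W -> f c | X; X -> b c | c; Start1 -> f d Start1 | a Start1 | ε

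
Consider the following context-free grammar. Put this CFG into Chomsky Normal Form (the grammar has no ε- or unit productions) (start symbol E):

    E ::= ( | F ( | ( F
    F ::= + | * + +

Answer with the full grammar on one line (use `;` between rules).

E ::= ( | F X1 | X1 F; F ::= + | X2 Y1; X1 ::= (; X2 ::= *; X3 ::= +; Y1 ::= X3 X3

Introduce a nonterminal for each terminal appearing in a rule of length ≥ 2: X1 → (, X2 → *, X3 → +.
Binarize each right-hand side of length ≥ 3 by chaining fresh nonterminals (Y1, Y2, …): affected rules were F → X2 X3 X3.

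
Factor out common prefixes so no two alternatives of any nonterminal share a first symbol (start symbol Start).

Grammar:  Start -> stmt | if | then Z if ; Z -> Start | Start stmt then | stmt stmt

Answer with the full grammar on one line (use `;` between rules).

Start -> stmt | if | then Z if; Z -> stmt stmt | Start Z1; Z1 -> ε | stmt then

Z has alternatives sharing prefix 'Start': factor to Z → Start Z1 with Z1 → ε | stmt then.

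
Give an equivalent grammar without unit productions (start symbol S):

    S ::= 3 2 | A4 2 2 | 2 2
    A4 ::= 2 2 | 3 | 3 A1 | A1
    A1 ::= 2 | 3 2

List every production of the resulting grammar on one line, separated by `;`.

Unit pairs: A4 ⇒* {A1}.
For each unit pair (A, B), copy every non-unit production of B to A, then drop all unit productions.

S ::= 3 2 | A4 2 2 | 2 2; A4 ::= 2 2 | 3 | 3 A1 | 2 | 3 2; A1 ::= 2 | 3 2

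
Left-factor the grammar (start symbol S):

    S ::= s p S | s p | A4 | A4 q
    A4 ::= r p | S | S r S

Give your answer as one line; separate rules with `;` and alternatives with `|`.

S ::= s p S' | A4 S''; A4 ::= r p | S A4'; S' ::= S | epsilon; S'' ::= epsilon | q; A4' ::= epsilon | r S

S has alternatives sharing prefix 's p': factor to S → s p S' with S' → S | ε.
S has alternatives sharing prefix 'A4': factor to S → A4 S'' with S'' → ε | q.
A4 has alternatives sharing prefix 'S': factor to A4 → S A4' with A4' → ε | r S.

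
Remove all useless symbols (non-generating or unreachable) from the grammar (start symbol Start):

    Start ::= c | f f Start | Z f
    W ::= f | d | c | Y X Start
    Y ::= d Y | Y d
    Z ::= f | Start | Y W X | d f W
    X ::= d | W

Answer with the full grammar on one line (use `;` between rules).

Start ::= c | f f Start | Z f; W ::= f | d | c; Z ::= f | Start | d f W

Generating nonterminals: {Start, W, X, Z}.
Reachable from Start after that: {Start, W, Z}.
Removed useless symbols: {X, Y} and every production mentioning them.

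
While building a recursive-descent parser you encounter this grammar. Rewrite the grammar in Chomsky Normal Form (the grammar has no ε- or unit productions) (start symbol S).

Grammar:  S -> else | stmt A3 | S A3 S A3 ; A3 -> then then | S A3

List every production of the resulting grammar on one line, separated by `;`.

S -> else | X1 A3 | S Y1; A3 -> X2 X2 | S A3; X1 -> stmt; X2 -> then; Y1 -> A3 Y2; Y2 -> S A3

Introduce a nonterminal for each terminal appearing in a rule of length ≥ 2: X1 → stmt, X2 → then.
Binarize each right-hand side of length ≥ 3 by chaining fresh nonterminals (Y1, Y2, …): affected rules were S → S A3 S A3.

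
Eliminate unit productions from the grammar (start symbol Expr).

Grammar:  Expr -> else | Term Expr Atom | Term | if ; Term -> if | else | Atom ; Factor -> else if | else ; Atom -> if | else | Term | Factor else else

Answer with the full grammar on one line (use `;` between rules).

Expr -> if | else | Factor else else | Term Expr Atom; Term -> if | else | Factor else else; Factor -> else if | else; Atom -> if | else | Factor else else

Unit pairs: Atom ⇒* {Term}; Expr ⇒* {Atom, Term}; Term ⇒* {Atom}.
For every A with A ⇒* B via unit rules, add B's non-unit alternatives to A; then delete every rule of the form X → Y.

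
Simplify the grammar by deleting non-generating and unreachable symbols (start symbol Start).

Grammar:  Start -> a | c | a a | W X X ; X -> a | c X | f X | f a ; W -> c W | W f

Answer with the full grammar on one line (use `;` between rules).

Start -> a | c | a a

Generating nonterminals: {Start, X}.
Reachable from Start after that: {Start}.
Removed useless symbols: {W, X} and every production mentioning them.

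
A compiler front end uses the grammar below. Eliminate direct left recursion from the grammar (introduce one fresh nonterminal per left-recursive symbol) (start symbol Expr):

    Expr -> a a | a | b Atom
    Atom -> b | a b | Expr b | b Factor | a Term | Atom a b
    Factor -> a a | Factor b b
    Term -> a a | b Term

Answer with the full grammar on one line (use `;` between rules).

Expr -> a a | a | b Atom; Atom -> b Atom1 | a b Atom1 | Expr b Atom1 | b Factor Atom1 | a Term Atom1; Factor -> a a Factor1; Term -> a a | b Term; Atom1 -> a b Atom1 | ε; Factor1 -> b b Factor1 | ε

Atom, Factor are directly left-recursive.
For Atom: α = {a b}, β = {b, a b, Expr b, b Factor, a Term}. Rewrite as Atom → β Atom1 and Atom1 → α Atom1 | ε.
For Factor: α = {b b}, β = {a a}. Rewrite as Factor → β Factor1 and Factor1 → α Factor1 | ε.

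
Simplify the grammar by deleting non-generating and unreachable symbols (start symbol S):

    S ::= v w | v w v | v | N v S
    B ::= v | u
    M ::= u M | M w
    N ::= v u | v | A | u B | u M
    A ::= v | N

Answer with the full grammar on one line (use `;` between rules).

S ::= v w | v w v | v | N v S; B ::= v | u; N ::= v u | v | A | u B; A ::= v | N

Generating nonterminals: {A, B, N, S}.
Reachable from S after that: {A, B, N, S}.
Removed useless symbols: {M} and every production mentioning them.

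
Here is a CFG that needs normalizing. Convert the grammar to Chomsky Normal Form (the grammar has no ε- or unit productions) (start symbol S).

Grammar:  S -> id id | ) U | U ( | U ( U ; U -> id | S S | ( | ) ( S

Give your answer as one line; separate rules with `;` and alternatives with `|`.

S -> X1 X1 | X2 U | U X3 | U Y1; U -> id | S S | ( | X2 Y2; X1 -> id; X2 -> ); X3 -> (; Y1 -> X3 U; Y2 -> X3 S

Introduce a nonterminal for each terminal appearing in a rule of length ≥ 2: X1 → id, X2 → ), X3 → (.
Binarize each right-hand side of length ≥ 3 by chaining fresh nonterminals (Y1, Y2, …): affected rules were S → U X3 U; U → X2 X3 S.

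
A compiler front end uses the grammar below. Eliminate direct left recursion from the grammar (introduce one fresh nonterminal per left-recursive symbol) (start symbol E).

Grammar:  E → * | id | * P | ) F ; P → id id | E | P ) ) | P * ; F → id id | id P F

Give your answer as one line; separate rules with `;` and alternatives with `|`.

E → * | id | * P | ) F; P → id id P' | E P'; F → id id | id P F; P' → ) ) P' | * P' | ε

P is directly left-recursive.
For P: α = {) ), *}, β = {id id, E}. Rewrite as P → β P' and P' → α P' | ε.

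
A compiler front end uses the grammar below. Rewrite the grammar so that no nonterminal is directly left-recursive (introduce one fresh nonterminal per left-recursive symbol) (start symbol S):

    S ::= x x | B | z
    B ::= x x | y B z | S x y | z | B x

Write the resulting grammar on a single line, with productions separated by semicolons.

S ::= x x | B | z; B ::= x x B' | y B z B' | S x y B' | z B'; B' ::= x B' | ε

Directly left-recursive nonterminal: B.
For B: α = {x}, β = {x x, y B z, S x y, z}. Rewrite as B → β B' and B' → α B' | ε.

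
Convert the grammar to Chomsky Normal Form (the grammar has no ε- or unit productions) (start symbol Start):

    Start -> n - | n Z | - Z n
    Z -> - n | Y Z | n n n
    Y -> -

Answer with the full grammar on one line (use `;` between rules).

Introduce a nonterminal for each terminal appearing in a rule of length ≥ 2: X1 → n, X2 → -.
Binarize each right-hand side of length ≥ 3 by chaining fresh nonterminals (Y1, Y2, …): affected rules were Start → X2 Z X1; Z → X1 X1 X1.

Start -> X1 X2 | X1 Z | X2 Y1; Z -> X2 X1 | Y Z | X1 Y2; Y -> -; X1 -> n; X2 -> -; Y1 -> Z X1; Y2 -> X1 X1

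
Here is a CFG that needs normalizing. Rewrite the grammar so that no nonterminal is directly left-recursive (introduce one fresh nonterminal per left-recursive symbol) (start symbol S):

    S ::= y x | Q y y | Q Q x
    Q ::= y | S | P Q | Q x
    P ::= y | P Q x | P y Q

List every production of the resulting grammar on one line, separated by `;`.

Q, P are directly left-recursive.
For Q: α = {x}, β = {y, S, P Q}. Rewrite as Q → β Q' and Q' → α Q' | ε.
For P: α = {Q x, y Q}, β = {y}. Rewrite as P → β P' and P' → α P' | ε.

S ::= y x | Q y y | Q Q x; Q ::= y Q' | S Q' | P Q Q'; P ::= y P'; Q' ::= x Q' | ε; P' ::= Q x P' | y Q P' | ε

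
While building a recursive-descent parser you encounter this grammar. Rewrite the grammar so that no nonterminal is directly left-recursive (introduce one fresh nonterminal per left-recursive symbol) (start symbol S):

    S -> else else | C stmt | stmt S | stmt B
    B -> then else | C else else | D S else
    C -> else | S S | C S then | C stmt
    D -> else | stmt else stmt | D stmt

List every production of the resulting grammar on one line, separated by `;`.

S -> else else | C stmt | stmt S | stmt B; B -> then else | C else else | D S else; C -> else C' | S S C'; D -> else D' | stmt else stmt D'; C' -> S then C' | stmt C' | ε; D' -> stmt D' | ε

Left recursion appears on C, D.
For C: α = {S then, stmt}, β = {else, S S}. Rewrite as C → β C' and C' → α C' | ε.
For D: α = {stmt}, β = {else, stmt else stmt}. Rewrite as D → β D' and D' → α D' | ε.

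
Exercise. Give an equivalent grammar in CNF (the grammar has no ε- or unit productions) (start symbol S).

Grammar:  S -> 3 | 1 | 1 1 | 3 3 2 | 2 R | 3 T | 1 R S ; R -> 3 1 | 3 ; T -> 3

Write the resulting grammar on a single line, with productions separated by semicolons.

Introduce a nonterminal for each terminal appearing in a rule of length ≥ 2: X1 → 1, X2 → 3, X3 → 2.
Binarize each right-hand side of length ≥ 3 by chaining fresh nonterminals (Y1, Y2, …): affected rules were S → X2 X2 X3; S → X1 R S.

S -> 3 | 1 | X1 X1 | X2 Y1 | X3 R | X2 T | X1 Y2; R -> X2 X1 | 3; T -> 3; X1 -> 1; X2 -> 3; X3 -> 2; Y1 -> X2 X3; Y2 -> R S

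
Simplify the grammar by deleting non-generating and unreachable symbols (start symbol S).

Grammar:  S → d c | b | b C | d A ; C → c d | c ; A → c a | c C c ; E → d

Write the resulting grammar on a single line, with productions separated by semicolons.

S → d c | b | b C | d A; C → c d | c; A → c a | c C c

Generating nonterminals: {A, C, E, S}.
Reachable from S after that: {A, C, S}.
Removed useless symbols: {E} and every production mentioning them.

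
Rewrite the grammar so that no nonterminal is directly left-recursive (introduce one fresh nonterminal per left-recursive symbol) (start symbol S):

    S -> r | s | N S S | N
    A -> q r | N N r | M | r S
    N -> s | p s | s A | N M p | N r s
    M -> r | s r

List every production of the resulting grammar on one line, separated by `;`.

S -> r | s | N S S | N; A -> q r | N N r | M | r S; N -> s N' | p s N' | s A N'; M -> r | s r; N' -> M p N' | r s N' | epsilon

N is directly left-recursive.
For N: α = {M p, r s}, β = {s, p s, s A}. Rewrite as N → β N' and N' → α N' | ε.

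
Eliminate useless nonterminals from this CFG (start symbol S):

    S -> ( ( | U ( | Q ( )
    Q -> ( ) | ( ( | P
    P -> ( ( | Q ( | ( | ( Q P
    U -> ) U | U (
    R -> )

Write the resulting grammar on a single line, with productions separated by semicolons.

S -> ( ( | Q ( ); Q -> ( ) | ( ( | P; P -> ( ( | Q ( | ( | ( Q P

Generating nonterminals: {P, Q, R, S}.
Reachable from S after that: {P, Q, S}.
Removed useless symbols: {R, U} and every production mentioning them.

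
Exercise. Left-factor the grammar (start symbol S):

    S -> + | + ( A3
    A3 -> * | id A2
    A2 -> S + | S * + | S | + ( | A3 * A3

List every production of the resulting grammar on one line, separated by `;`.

S has alternatives sharing prefix '+': factor to S → + S' with S' → ε | ( A3.
A2 has alternatives sharing prefix 'S': factor to A2 → S A2' with A2' → + | * + | ε.

S -> + S'; A3 -> * | id A2; A2 -> + ( | A3 * A3 | S A2'; S' -> ε | ( A3; A2' -> + | * + | ε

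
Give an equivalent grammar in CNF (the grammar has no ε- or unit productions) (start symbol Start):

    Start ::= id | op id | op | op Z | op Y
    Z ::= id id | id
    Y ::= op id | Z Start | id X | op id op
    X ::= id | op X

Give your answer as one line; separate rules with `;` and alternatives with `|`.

Start ::= id | X1 X2 | op | X1 Z | X1 Y; Z ::= X2 X2 | id; Y ::= X1 X2 | Z Start | X2 X | X1 Y1; X ::= id | X1 X; X1 ::= op; X2 ::= id; Y1 ::= X2 X1

Introduce a nonterminal for each terminal appearing in a rule of length ≥ 2: X1 → op, X2 → id.
Binarize each right-hand side of length ≥ 3 by chaining fresh nonterminals (Y1, Y2, …): affected rules were Y → X1 X2 X1.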